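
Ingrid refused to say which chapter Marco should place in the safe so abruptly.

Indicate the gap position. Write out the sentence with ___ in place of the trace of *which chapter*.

Ingrid refused to say which chapter Marco should place ___ in the safe so abruptly.

Pre-movement form: Marco should place which chapter in the safe so abruptly.
The filler 'which chapter' is interpreted as the direct object of 'place'. The gap is right after 'place'.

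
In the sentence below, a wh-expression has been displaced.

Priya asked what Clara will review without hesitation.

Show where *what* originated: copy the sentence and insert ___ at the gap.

In situ: Clara will review what without hesitation.
'what' is the direct object of 'review'. The gap is right after 'review'.

Priya asked what Clara will review ___ without hesitation.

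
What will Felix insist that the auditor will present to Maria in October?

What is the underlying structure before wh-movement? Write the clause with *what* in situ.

The filler 'what' is interpreted as the direct object of 'present'. Wh-movement fronts it, leaving a gap right after 'present':
What will Felix insist that the auditor will present ___ to Maria in October?

Felix will insist that the auditor will present what to Maria in October.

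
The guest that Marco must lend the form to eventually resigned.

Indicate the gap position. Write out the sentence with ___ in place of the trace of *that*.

The guest that Marco must lend the form to ___ eventually resigned.

'that' is the object of the preposition 'to' (recipient of 'lend'). The gap is right after 'to'.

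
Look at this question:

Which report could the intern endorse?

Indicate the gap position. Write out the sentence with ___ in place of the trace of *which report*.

Before movement: The intern could endorse which report.
'which report' functions as the direct object of 'endorse'. The gap is right after 'endorse'.

Which report could the intern endorse ___?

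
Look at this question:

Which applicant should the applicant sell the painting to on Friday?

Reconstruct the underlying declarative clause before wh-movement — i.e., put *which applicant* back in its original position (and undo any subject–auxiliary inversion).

The applicant should sell the painting to which applicant on Friday.

'which applicant' functions as the object of the preposition 'to' (recipient of 'sell'). Wh-movement fronts it, leaving a gap right after 'to':
Which applicant should the applicant sell the painting to ___ on Friday?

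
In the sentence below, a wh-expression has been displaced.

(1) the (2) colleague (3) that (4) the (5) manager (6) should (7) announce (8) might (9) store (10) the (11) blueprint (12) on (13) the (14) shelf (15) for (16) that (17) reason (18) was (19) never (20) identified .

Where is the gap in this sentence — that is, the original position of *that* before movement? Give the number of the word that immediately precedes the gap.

'that' is the subject of the clause embedded under 'announce'. Fronting leaves a gap immediately after 'announce':
The colleague that the manager should announce ___ might store the blueprint on the shelf for that reason was never identified.
'announce' is word 7.

7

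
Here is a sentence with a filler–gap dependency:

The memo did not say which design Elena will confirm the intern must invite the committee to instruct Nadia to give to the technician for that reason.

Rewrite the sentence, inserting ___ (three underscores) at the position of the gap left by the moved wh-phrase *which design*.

The memo did not say which design Elena will confirm the intern must invite the committee to instruct Nadia to give ___ to the technician for that reason.

Pre-movement form: Elena will confirm the intern must invite the committee to instruct Nadia to give which design to the technician for that reason.
'which design' is the direct object of 'give'. The gap is right after 'give'.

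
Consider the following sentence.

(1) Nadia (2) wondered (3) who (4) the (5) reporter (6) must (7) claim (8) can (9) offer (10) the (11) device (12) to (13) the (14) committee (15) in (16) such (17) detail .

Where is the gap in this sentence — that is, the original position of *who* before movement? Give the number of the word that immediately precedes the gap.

7

Pre-movement form: The reporter must claim who can offer the device to the committee in such detail.
'who' is the subject of the clause embedded under 'claim'. Wh-movement fronts it, leaving a gap right after 'claim':
Nadia wondered who the reporter must claim ___ can offer the device to the committee in such detail.
'claim' is word 7.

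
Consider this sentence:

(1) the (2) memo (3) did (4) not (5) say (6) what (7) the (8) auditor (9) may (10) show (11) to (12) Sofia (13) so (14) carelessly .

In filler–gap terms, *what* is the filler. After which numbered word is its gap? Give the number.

10

Pre-movement form: The auditor may show what to Sofia so carelessly.
'what' is the direct object of 'show'. It moves to the left edge, and the trace sits right after 'show':
The memo did not say what the auditor may show ___ to Sofia so carelessly.
'show' is word 10.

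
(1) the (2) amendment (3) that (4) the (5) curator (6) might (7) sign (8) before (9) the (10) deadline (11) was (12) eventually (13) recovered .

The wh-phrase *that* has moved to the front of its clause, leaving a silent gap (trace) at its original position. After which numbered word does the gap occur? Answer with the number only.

7

'that' functions as the direct object of 'sign'. Wh-movement fronts it, leaving a gap right after 'sign':
The amendment that the curator might sign ___ before the deadline was eventually recovered.
'sign' is word 7.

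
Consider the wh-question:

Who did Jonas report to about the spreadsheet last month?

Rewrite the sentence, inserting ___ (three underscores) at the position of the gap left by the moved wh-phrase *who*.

Before movement: Jonas did report to who about the spreadsheet last month.
'who' functions as the object of the preposition 'to'. The gap is right after 'to'.

Who did Jonas report to ___ about the spreadsheet last month?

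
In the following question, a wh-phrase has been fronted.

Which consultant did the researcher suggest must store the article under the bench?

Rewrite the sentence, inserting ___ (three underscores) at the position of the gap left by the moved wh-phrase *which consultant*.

Which consultant did the researcher suggest ___ must store the article under the bench?

Pre-movement form: The researcher did suggest which consultant must store the article under the bench.
'which consultant' is the subject of the clause embedded under 'suggest'. The gap is right after 'suggest'.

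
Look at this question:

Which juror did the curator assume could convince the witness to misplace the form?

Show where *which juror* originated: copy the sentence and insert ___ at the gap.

Pre-movement form: The curator did assume which juror could convince the witness to misplace the form.
'which juror' is the subject of the clause embedded under 'assume'. The gap is right after 'assume'.

Which juror did the curator assume ___ could convince the witness to misplace the form?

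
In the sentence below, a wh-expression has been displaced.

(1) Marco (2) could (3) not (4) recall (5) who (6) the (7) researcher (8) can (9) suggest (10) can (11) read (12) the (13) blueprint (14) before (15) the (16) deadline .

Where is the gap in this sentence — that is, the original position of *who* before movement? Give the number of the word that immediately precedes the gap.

Pre-movement form: The researcher can suggest who can read the blueprint before the deadline.
The filler 'who' is interpreted as the subject of the clause embedded under 'suggest'. It moves to the left edge, and the trace sits right after 'suggest':
Marco could not recall who the researcher can suggest ___ can read the blueprint before the deadline.
'suggest' is word 9.

9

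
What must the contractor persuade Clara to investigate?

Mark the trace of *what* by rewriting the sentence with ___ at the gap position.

Underlying clause: The contractor must persuade Clara to investigate what.
The filler 'what' is interpreted as the direct object of 'investigate'. The gap is right after 'investigate'.

What must the contractor persuade Clara to investigate ___?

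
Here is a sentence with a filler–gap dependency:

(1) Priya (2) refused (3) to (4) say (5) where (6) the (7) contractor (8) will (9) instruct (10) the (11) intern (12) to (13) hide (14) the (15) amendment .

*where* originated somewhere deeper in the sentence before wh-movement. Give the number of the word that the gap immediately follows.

15

Pre-movement form: The contractor will instruct the intern to hide the amendment where.
The filler 'where' is interpreted as the locative complement of 'hide'. It moves to the left edge, and the trace sits right after 'amendment':
Priya refused to say where the contractor will instruct the intern to hide the amendment ___.
'amendment' is word 15.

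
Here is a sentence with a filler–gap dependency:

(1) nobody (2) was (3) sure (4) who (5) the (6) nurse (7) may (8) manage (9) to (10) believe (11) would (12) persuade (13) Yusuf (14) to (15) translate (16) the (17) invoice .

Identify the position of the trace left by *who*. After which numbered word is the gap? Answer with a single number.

Before movement: The nurse may manage to believe who would persuade Yusuf to translate the invoice.
'who' functions as the subject of the clause embedded under 'believe'. Fronting leaves a gap immediately after 'believe':
Nobody was sure who the nurse may manage to believe ___ would persuade Yusuf to translate the invoice.
'believe' is word 10.

10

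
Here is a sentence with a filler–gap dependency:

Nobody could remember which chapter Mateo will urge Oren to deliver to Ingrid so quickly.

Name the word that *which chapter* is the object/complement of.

deliver

Pre-movement form: Mateo will urge Oren to deliver which chapter to Ingrid so quickly.
'which chapter' is the direct object of 'deliver'. Fronting leaves a gap immediately after 'deliver':
Nobody could remember which chapter Mateo will urge Oren to deliver ___ to Ingrid so quickly.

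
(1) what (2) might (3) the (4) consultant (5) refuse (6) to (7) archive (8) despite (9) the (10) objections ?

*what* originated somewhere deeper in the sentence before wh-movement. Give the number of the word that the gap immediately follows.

Before movement: The consultant might refuse to archive what despite the objections.
The filler 'what' is interpreted as the direct object of 'archive'. Fronting leaves a gap immediately after 'archive':
What might the consultant refuse to archive ___ despite the objections?
'archive' is word 7.

7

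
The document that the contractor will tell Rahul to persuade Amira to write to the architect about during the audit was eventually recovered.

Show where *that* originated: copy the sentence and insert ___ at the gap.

The document that the contractor will tell Rahul to persuade Amira to write to the architect about ___ during the audit was eventually recovered.

'that' is the object of the preposition 'about'. The gap is right after 'about'.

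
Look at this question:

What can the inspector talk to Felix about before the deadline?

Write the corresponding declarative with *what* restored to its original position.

'what' is the object of the preposition 'about'. It moves to the left edge, and the trace sits right after 'about':
What can the inspector talk to Felix about ___ before the deadline?

The inspector can talk to Felix about what before the deadline.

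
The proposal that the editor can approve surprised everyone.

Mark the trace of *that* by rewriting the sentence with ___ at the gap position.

'that' functions as the direct object of 'approve'. The gap is right after 'approve'.

The proposal that the editor can approve ___ surprised everyone.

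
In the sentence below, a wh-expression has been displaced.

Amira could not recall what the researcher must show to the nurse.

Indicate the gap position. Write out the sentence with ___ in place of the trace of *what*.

Amira could not recall what the researcher must show ___ to the nurse.

In situ: The researcher must show what to the nurse.
The filler 'what' is interpreted as the direct object of 'show'. The gap is right after 'show'.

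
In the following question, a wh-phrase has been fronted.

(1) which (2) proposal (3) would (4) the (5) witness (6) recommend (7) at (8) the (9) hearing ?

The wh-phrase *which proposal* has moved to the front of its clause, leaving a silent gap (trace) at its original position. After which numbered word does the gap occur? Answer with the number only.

6

Pre-movement form: The witness would recommend which proposal at the hearing.
'which proposal' functions as the direct object of 'recommend'. Fronting leaves a gap immediately after 'recommend':
Which proposal would the witness recommend ___ at the hearing?
'recommend' is word 6.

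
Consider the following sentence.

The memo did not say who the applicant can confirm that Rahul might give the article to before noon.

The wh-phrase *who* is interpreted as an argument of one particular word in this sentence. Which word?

Pre-movement form: The applicant can confirm that Rahul might give the article to who before noon.
'who' functions as the object of the preposition 'to' (recipient of 'give'). It moves to the left edge, and the trace sits right after 'to':
The memo did not say who the applicant can confirm that Rahul might give the article to ___ before noon.

to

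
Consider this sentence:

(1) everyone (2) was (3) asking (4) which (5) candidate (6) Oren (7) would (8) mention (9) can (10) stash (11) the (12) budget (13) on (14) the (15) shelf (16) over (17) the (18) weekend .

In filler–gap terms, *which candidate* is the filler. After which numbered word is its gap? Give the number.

8

Before movement: Oren would mention which candidate can stash the budget on the shelf over the weekend.
'which candidate' is the subject of the clause embedded under 'mention'. Fronting leaves a gap immediately after 'mention':
Everyone was asking which candidate Oren would mention ___ can stash the budget on the shelf over the weekend.
'mention' is word 8.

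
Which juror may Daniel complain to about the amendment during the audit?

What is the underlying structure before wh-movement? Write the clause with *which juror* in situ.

Daniel may complain to which juror about the amendment during the audit.

'which juror' is the object of the preposition 'to'. It moves to the left edge, and the trace sits right after 'to':
Which juror may Daniel complain to ___ about the amendment during the audit?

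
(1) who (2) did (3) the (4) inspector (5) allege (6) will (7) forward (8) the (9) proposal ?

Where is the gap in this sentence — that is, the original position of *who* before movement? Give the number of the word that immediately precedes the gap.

5

In situ: The inspector did allege who will forward the proposal.
'who' is the subject of the clause embedded under 'allege'. Wh-movement fronts it, leaving a gap right after 'allege':
Who did the inspector allege ___ will forward the proposal?
'allege' is word 5.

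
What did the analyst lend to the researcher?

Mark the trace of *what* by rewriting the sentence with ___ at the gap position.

What did the analyst lend ___ to the researcher?

Underlying clause: The analyst did lend what to the researcher.
'what' functions as the direct object of 'lend'. The gap is right after 'lend'.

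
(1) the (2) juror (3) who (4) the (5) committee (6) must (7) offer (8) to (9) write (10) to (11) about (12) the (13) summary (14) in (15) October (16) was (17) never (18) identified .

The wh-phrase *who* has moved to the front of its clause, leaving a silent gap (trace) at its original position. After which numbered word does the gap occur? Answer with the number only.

10

The filler 'who' is interpreted as the object of the preposition 'to'. Wh-movement fronts it, leaving a gap right after 'to':
The juror who the committee must offer to write to ___ about the summary in October was never identified.
'to' is word 10.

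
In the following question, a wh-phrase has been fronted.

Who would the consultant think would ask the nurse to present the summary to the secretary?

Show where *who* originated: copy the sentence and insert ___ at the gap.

Underlying clause: The consultant would think who would ask the nurse to present the summary to the secretary.
'who' is the subject of the clause embedded under 'think'. The gap is right after 'think'.

Who would the consultant think ___ would ask the nurse to present the summary to the secretary?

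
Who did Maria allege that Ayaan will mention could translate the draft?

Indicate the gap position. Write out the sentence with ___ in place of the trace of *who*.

Who did Maria allege that Ayaan will mention ___ could translate the draft?

Before movement: Maria did allege that Ayaan will mention who could translate the draft.
'who' functions as the subject of the clause embedded under 'mention'. The gap is right after 'mention'.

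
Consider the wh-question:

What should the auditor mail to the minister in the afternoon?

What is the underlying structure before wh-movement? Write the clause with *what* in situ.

The auditor should mail what to the minister in the afternoon.

'what' functions as the direct object of 'mail'. It moves to the left edge, and the trace sits right after 'mail':
What should the auditor mail ___ to the minister in the afternoon?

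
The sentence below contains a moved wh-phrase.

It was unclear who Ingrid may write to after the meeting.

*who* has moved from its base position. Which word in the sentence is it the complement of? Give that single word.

to

In situ: Ingrid may write to who after the meeting.
'who' functions as the object of the preposition 'to'. Fronting leaves a gap immediately after 'to':
It was unclear who Ingrid may write to ___ after the meeting.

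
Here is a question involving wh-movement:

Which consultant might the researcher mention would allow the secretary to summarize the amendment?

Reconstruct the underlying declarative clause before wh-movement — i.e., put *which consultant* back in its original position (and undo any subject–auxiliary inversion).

'which consultant' is the subject of the clause embedded under 'mention'. Wh-movement fronts it, leaving a gap right after 'mention':
Which consultant might the researcher mention ___ would allow the secretary to summarize the amendment?

The researcher might mention which consultant would allow the secretary to summarize the amendment.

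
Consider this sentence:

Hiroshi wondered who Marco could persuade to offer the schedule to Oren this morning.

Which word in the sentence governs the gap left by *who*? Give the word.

persuade

Before movement: Marco could persuade who to offer the schedule to Oren this morning.
'who' functions as the direct object of 'persuade'. It moves to the left edge, and the trace sits right after 'persuade':
Hiroshi wondered who Marco could persuade ___ to offer the schedule to Oren this morning.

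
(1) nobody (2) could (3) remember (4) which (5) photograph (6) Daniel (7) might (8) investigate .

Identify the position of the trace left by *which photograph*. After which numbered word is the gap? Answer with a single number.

8

Pre-movement form: Daniel might investigate which photograph.
The filler 'which photograph' is interpreted as the direct object of 'investigate'. Fronting leaves a gap immediately after 'investigate':
Nobody could remember which photograph Daniel might investigate ___.
'investigate' is word 8.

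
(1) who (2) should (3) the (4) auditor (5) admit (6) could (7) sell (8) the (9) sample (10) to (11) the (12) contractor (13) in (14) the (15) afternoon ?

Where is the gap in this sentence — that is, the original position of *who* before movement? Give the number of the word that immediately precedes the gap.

Pre-movement form: The auditor should admit who could sell the sample to the contractor in the afternoon.
'who' functions as the subject of the clause embedded under 'admit'. It moves to the left edge, and the trace sits right after 'admit':
Who should the auditor admit ___ could sell the sample to the contractor in the afternoon?
'admit' is word 5.

5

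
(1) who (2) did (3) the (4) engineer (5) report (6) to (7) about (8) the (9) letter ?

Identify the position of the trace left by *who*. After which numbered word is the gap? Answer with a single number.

6

In situ: The engineer did report to who about the letter.
'who' functions as the object of the preposition 'to'. It moves to the left edge, and the trace sits right after 'to':
Who did the engineer report to ___ about the letter?
'to' is word 6.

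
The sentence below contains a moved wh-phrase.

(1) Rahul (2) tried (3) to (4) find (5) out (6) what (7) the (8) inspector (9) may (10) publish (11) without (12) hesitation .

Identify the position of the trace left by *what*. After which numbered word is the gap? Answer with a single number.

In situ: The inspector may publish what without hesitation.
The filler 'what' is interpreted as the direct object of 'publish'. Fronting leaves a gap immediately after 'publish':
Rahul tried to find out what the inspector may publish ___ without hesitation.
'publish' is word 10.

10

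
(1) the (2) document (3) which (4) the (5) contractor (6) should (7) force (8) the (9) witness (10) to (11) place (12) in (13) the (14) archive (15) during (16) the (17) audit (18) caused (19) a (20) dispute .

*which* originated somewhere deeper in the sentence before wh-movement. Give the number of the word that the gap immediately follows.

11

'which' is the direct object of 'place'. Fronting leaves a gap immediately after 'place':
The document which the contractor should force the witness to place ___ in the archive during the audit caused a dispute.
'place' is word 11.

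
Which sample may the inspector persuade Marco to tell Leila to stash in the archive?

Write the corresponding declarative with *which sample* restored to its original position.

The inspector may persuade Marco to tell Leila to stash which sample in the archive.

'which sample' functions as the direct object of 'stash'. Fronting leaves a gap immediately after 'stash':
Which sample may the inspector persuade Marco to tell Leila to stash ___ in the archive?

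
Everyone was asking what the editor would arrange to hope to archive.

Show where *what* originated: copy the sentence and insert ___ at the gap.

Pre-movement form: The editor would arrange to hope to archive what.
'what' is the direct object of 'archive'. The gap is right after 'archive'.

Everyone was asking what the editor would arrange to hope to archive ___.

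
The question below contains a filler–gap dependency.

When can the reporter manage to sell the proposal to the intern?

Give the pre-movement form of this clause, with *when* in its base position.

The reporter can manage to sell the proposal to the intern when.

'when' functions as the temporal adjunct. It moves to the left edge, and the trace sits right after 'intern':
When can the reporter manage to sell the proposal to the intern ___?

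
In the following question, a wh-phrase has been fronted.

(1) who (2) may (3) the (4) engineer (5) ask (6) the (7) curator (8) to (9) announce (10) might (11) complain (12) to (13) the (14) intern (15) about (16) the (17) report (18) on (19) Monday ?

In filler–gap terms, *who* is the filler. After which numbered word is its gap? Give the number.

Underlying clause: The engineer may ask the curator to announce who might complain to the intern about the report on Monday.
'who' functions as the subject of the clause embedded under 'announce'. Fronting leaves a gap immediately after 'announce':
Who may the engineer ask the curator to announce ___ might complain to the intern about the report on Monday?
'announce' is word 9.

9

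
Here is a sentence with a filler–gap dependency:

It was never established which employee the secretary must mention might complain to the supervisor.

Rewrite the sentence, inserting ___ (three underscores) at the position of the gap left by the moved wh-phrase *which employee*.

Pre-movement form: The secretary must mention which employee might complain to the supervisor.
The filler 'which employee' is interpreted as the subject of the clause embedded under 'mention'. The gap is right after 'mention'.

It was never established which employee the secretary must mention ___ might complain to the supervisor.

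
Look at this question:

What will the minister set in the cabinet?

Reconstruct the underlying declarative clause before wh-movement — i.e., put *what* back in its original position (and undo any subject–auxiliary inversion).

The minister will set what in the cabinet.

'what' functions as the direct object of 'set'. It moves to the left edge, and the trace sits right after 'set':
What will the minister set ___ in the cabinet?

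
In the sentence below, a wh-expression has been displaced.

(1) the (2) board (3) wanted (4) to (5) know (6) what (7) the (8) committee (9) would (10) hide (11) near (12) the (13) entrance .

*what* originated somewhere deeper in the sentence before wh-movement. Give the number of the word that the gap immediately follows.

10

Before movement: The committee would hide what near the entrance.
'what' is the direct object of 'hide'. It moves to the left edge, and the trace sits right after 'hide':
The board wanted to know what the committee would hide ___ near the entrance.
'hide' is word 10.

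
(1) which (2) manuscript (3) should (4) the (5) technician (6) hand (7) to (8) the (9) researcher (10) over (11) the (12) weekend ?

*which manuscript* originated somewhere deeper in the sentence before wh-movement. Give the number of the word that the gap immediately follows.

6

Underlying clause: The technician should hand which manuscript to the researcher over the weekend.
The filler 'which manuscript' is interpreted as the direct object of 'hand'. It moves to the left edge, and the trace sits right after 'hand':
Which manuscript should the technician hand ___ to the researcher over the weekend?
'hand' is word 6.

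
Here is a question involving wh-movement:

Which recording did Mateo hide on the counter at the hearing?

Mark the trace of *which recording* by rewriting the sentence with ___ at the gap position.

In situ: Mateo did hide which recording on the counter at the hearing.
'which recording' functions as the direct object of 'hide'. The gap is right after 'hide'.

Which recording did Mateo hide ___ on the counter at the hearing?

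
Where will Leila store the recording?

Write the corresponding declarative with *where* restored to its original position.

'where' is the locative complement of 'store'. Fronting leaves a gap immediately after 'recording':
Where will Leila store the recording ___?

Leila will store the recording where.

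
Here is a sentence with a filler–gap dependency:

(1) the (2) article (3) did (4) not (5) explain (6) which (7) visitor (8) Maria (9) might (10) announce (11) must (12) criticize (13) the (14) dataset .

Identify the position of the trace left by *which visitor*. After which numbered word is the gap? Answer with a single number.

10

Before movement: Maria might announce which visitor must criticize the dataset.
'which visitor' functions as the subject of the clause embedded under 'announce'. Wh-movement fronts it, leaving a gap right after 'announce':
The article did not explain which visitor Maria might announce ___ must criticize the dataset.
'announce' is word 10.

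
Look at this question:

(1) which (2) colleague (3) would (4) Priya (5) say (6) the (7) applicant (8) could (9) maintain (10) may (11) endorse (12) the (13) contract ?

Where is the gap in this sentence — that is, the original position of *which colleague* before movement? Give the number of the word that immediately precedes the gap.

Before movement: Priya would say the applicant could maintain which colleague may endorse the contract.
'which colleague' functions as the subject of the clause embedded under 'maintain'. It moves to the left edge, and the trace sits right after 'maintain':
Which colleague would Priya say the applicant could maintain ___ may endorse the contract?
'maintain' is word 9.

9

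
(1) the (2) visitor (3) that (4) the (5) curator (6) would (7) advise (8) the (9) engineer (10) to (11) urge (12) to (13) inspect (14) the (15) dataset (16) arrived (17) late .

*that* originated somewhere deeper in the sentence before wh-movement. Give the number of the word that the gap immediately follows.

'that' functions as the direct object of 'urge'. Fronting leaves a gap immediately after 'urge':
The visitor that the curator would advise the engineer to urge ___ to inspect the dataset arrived late.
'urge' is word 11.

11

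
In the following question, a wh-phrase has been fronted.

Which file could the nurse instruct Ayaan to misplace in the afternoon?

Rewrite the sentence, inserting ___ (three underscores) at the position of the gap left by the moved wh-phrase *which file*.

In situ: The nurse could instruct Ayaan to misplace which file in the afternoon.
'which file' is the direct object of 'misplace'. The gap is right after 'misplace'.

Which file could the nurse instruct Ayaan to misplace ___ in the afternoon?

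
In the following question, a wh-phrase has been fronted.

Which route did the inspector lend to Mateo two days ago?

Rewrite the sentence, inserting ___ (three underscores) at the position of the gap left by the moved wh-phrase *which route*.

Which route did the inspector lend ___ to Mateo two days ago?

Underlying clause: The inspector did lend which route to Mateo two days ago.
The filler 'which route' is interpreted as the direct object of 'lend'. The gap is right after 'lend'.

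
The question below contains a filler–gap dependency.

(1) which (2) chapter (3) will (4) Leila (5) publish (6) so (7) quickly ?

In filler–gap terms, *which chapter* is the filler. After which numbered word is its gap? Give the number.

Before movement: Leila will publish which chapter so quickly.
'which chapter' functions as the direct object of 'publish'. Wh-movement fronts it, leaving a gap right after 'publish':
Which chapter will Leila publish ___ so quickly?
'publish' is word 5.

5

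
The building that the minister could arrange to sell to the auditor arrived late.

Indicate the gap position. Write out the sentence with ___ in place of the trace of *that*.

'that' functions as the direct object of 'sell'. The gap is right after 'sell'.

The building that the minister could arrange to sell ___ to the auditor arrived late.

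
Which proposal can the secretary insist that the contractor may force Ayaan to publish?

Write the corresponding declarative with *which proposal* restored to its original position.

'which proposal' is the direct object of 'publish'. Wh-movement fronts it, leaving a gap right after 'publish':
Which proposal can the secretary insist that the contractor may force Ayaan to publish ___?

The secretary can insist that the contractor may force Ayaan to publish which proposal.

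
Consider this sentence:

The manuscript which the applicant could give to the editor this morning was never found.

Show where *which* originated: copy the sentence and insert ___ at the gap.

The manuscript which the applicant could give ___ to the editor this morning was never found.

'which' is the direct object of 'give'. The gap is right after 'give'.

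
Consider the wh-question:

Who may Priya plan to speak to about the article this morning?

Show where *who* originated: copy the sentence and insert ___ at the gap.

Before movement: Priya may plan to speak to who about the article this morning.
'who' functions as the object of the preposition 'to'. The gap is right after 'to'.

Who may Priya plan to speak to ___ about the article this morning?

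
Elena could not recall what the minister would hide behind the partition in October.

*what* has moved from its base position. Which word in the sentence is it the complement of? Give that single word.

hide

In situ: The minister would hide what behind the partition in October.
The filler 'what' is interpreted as the direct object of 'hide'. Wh-movement fronts it, leaving a gap right after 'hide':
Elena could not recall what the minister would hide ___ behind the partition in October.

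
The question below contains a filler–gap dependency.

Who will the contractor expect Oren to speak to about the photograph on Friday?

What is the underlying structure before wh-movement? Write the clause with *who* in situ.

'who' is the object of the preposition 'to'. Fronting leaves a gap immediately after 'to':
Who will the contractor expect Oren to speak to ___ about the photograph on Friday?

The contractor will expect Oren to speak to who about the photograph on Friday.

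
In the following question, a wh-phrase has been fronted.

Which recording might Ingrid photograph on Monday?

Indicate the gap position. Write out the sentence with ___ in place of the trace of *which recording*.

Underlying clause: Ingrid might photograph which recording on Monday.
'which recording' functions as the direct object of 'photograph'. The gap is right after 'photograph'.

Which recording might Ingrid photograph ___ on Monday?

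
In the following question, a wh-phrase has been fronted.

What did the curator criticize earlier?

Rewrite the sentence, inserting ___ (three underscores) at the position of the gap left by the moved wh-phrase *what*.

What did the curator criticize ___ earlier?

Underlying clause: The curator did criticize what earlier.
The filler 'what' is interpreted as the direct object of 'criticize'. The gap is right after 'criticize'.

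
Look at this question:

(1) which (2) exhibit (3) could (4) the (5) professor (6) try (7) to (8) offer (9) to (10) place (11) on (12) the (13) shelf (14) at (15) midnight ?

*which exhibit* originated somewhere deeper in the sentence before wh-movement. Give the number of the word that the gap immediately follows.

Underlying clause: The professor could try to offer to place which exhibit on the shelf at midnight.
'which exhibit' functions as the direct object of 'place'. Wh-movement fronts it, leaving a gap right after 'place':
Which exhibit could the professor try to offer to place ___ on the shelf at midnight?
'place' is word 10.

10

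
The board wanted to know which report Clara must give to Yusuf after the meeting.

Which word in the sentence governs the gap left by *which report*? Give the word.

In situ: Clara must give which report to Yusuf after the meeting.
'which report' is the direct object of 'give'. It moves to the left edge, and the trace sits right after 'give':
The board wanted to know which report Clara must give ___ to Yusuf after the meeting.

give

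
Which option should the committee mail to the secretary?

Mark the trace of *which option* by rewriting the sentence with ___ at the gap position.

Which option should the committee mail ___ to the secretary?

Underlying clause: The committee should mail which option to the secretary.
The filler 'which option' is interpreted as the direct object of 'mail'. The gap is right after 'mail'.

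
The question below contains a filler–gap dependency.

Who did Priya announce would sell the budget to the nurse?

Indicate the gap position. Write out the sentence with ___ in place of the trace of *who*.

Before movement: Priya did announce who would sell the budget to the nurse.
'who' functions as the subject of the clause embedded under 'announce'. The gap is right after 'announce'.

Who did Priya announce ___ would sell the budget to the nurse?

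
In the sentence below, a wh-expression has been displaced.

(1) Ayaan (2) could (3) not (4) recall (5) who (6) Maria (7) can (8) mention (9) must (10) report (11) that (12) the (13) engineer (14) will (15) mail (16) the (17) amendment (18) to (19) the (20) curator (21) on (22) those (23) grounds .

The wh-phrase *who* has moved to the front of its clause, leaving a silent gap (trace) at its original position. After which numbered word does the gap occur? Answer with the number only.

8

In situ: Maria can mention who must report that the engineer will mail the amendment to the curator on those grounds.
The filler 'who' is interpreted as the subject of the clause embedded under 'mention'. It moves to the left edge, and the trace sits right after 'mention':
Ayaan could not recall who Maria can mention ___ must report that the engineer will mail the amendment to the curator on those grounds.
'mention' is word 8.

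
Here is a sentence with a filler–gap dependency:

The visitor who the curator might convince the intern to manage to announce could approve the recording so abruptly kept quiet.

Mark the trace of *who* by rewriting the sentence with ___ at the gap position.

The filler 'who' is interpreted as the subject of the clause embedded under 'announce'. The gap is right after 'announce'.

The visitor who the curator might convince the intern to manage to announce ___ could approve the recording so abruptly kept quiet.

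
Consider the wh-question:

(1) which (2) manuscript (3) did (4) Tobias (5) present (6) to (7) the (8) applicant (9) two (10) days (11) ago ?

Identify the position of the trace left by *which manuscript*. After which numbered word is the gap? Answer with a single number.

5

Pre-movement form: Tobias did present which manuscript to the applicant two days ago.
'which manuscript' is the direct object of 'present'. Wh-movement fronts it, leaving a gap right after 'present':
Which manuscript did Tobias present ___ to the applicant two days ago?
'present' is word 5.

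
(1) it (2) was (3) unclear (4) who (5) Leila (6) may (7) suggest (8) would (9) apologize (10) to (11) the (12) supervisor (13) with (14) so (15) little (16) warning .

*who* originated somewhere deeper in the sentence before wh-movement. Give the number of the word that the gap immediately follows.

7

Underlying clause: Leila may suggest who would apologize to the supervisor with so little warning.
The filler 'who' is interpreted as the subject of the clause embedded under 'suggest'. Wh-movement fronts it, leaving a gap right after 'suggest':
It was unclear who Leila may suggest ___ would apologize to the supervisor with so little warning.
'suggest' is word 7.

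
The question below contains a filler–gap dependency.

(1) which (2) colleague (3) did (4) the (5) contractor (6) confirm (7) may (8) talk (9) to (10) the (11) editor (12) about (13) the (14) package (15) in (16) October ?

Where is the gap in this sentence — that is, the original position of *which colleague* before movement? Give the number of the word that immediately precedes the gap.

6

Before movement: The contractor did confirm which colleague may talk to the editor about the package in October.
'which colleague' is the subject of the clause embedded under 'confirm'. Wh-movement fronts it, leaving a gap right after 'confirm':
Which colleague did the contractor confirm ___ may talk to the editor about the package in October?
'confirm' is word 6.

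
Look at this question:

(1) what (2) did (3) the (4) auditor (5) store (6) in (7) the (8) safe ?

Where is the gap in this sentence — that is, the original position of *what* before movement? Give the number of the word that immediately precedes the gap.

In situ: The auditor did store what in the safe.
The filler 'what' is interpreted as the direct object of 'store'. It moves to the left edge, and the trace sits right after 'store':
What did the auditor store ___ in the safe?
'store' is word 5.

5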